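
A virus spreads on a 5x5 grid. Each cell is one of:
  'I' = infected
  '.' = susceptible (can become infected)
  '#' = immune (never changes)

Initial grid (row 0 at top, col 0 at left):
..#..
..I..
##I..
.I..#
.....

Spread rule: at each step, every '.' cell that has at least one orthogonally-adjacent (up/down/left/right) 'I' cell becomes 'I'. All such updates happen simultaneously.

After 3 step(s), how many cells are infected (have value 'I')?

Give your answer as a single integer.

Step 0 (initial): 3 infected
Step 1: +6 new -> 9 infected
Step 2: +8 new -> 17 infected
Step 3: +3 new -> 20 infected

Answer: 20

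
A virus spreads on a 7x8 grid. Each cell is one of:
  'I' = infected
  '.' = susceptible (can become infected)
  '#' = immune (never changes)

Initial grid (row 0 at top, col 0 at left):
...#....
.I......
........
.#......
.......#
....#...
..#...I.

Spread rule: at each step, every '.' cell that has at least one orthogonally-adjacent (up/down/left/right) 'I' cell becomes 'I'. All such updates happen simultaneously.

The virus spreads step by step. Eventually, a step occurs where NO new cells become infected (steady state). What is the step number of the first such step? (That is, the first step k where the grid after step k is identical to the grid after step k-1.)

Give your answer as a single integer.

Step 0 (initial): 2 infected
Step 1: +7 new -> 9 infected
Step 2: +9 new -> 18 infected
Step 3: +7 new -> 25 infected
Step 4: +11 new -> 36 infected
Step 5: +9 new -> 45 infected
Step 6: +4 new -> 49 infected
Step 7: +2 new -> 51 infected
Step 8: +0 new -> 51 infected

Answer: 8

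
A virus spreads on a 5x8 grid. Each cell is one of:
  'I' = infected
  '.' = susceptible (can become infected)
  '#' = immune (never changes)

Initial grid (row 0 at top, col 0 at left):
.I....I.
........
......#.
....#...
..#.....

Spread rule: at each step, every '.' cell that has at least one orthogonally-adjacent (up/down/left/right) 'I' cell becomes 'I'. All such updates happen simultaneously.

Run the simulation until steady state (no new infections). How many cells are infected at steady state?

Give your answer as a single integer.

Step 0 (initial): 2 infected
Step 1: +6 new -> 8 infected
Step 2: +7 new -> 15 infected
Step 3: +7 new -> 22 infected
Step 4: +7 new -> 29 infected
Step 5: +5 new -> 34 infected
Step 6: +3 new -> 37 infected
Step 7: +0 new -> 37 infected

Answer: 37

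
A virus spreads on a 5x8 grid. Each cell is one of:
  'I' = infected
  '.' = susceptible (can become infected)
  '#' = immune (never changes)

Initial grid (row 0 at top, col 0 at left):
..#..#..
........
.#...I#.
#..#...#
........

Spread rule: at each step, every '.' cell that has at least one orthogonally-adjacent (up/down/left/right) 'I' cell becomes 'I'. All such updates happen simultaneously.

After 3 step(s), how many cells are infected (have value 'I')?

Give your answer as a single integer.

Answer: 17

Derivation:
Step 0 (initial): 1 infected
Step 1: +3 new -> 4 infected
Step 2: +6 new -> 10 infected
Step 3: +7 new -> 17 infected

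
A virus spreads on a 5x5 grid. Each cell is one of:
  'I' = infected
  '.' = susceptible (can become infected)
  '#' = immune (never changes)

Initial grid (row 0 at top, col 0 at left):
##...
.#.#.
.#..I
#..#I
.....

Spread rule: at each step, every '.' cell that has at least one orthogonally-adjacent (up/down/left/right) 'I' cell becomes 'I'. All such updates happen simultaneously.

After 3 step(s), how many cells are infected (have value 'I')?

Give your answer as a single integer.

Answer: 12

Derivation:
Step 0 (initial): 2 infected
Step 1: +3 new -> 5 infected
Step 2: +3 new -> 8 infected
Step 3: +4 new -> 12 infected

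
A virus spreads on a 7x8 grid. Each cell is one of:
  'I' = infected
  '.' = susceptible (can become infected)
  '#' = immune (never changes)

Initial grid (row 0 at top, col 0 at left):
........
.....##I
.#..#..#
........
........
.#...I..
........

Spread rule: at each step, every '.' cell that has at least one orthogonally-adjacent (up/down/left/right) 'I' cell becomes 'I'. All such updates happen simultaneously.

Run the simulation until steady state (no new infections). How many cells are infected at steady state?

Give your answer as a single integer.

Answer: 50

Derivation:
Step 0 (initial): 2 infected
Step 1: +5 new -> 7 infected
Step 2: +8 new -> 15 infected
Step 3: +9 new -> 24 infected
Step 4: +6 new -> 30 infected
Step 5: +6 new -> 36 infected
Step 6: +6 new -> 42 infected
Step 7: +4 new -> 46 infected
Step 8: +3 new -> 49 infected
Step 9: +1 new -> 50 infected
Step 10: +0 new -> 50 infected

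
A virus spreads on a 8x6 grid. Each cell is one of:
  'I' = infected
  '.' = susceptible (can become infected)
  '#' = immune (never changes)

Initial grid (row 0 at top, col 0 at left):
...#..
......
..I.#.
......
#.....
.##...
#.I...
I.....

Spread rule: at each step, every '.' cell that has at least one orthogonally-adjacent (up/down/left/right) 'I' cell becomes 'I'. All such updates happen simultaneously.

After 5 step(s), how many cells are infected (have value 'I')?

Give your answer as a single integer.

Step 0 (initial): 3 infected
Step 1: +8 new -> 11 infected
Step 2: +10 new -> 21 infected
Step 3: +10 new -> 31 infected
Step 4: +7 new -> 38 infected
Step 5: +3 new -> 41 infected

Answer: 41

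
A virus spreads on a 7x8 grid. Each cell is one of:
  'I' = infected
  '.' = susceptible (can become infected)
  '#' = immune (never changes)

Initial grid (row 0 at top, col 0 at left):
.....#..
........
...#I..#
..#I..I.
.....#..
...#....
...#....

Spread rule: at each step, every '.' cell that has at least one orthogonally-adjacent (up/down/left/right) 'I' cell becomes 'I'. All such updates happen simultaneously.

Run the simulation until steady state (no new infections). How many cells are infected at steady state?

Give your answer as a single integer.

Step 0 (initial): 3 infected
Step 1: +8 new -> 11 infected
Step 2: +8 new -> 19 infected
Step 3: +10 new -> 29 infected
Step 4: +11 new -> 40 infected
Step 5: +6 new -> 46 infected
Step 6: +3 new -> 49 infected
Step 7: +0 new -> 49 infected

Answer: 49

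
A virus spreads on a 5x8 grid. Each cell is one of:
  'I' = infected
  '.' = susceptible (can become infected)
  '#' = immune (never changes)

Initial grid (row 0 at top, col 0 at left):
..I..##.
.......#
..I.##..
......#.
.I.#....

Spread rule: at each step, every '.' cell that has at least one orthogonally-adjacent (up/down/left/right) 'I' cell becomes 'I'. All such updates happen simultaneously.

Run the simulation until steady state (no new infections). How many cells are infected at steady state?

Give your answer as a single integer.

Answer: 32

Derivation:
Step 0 (initial): 3 infected
Step 1: +9 new -> 12 infected
Step 2: +7 new -> 19 infected
Step 3: +3 new -> 22 infected
Step 4: +3 new -> 25 infected
Step 5: +2 new -> 27 infected
Step 6: +2 new -> 29 infected
Step 7: +2 new -> 31 infected
Step 8: +1 new -> 32 infected
Step 9: +0 new -> 32 infected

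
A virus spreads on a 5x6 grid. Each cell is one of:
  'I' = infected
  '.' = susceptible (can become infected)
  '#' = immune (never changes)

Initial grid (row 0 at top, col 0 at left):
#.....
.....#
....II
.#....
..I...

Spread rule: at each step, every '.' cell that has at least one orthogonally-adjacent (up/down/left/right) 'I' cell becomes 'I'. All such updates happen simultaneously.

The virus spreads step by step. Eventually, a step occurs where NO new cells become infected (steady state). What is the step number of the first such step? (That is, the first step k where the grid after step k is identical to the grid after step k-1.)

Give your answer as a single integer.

Answer: 6

Derivation:
Step 0 (initial): 3 infected
Step 1: +7 new -> 10 infected
Step 2: +7 new -> 17 infected
Step 3: +5 new -> 22 infected
Step 4: +3 new -> 25 infected
Step 5: +2 new -> 27 infected
Step 6: +0 new -> 27 infected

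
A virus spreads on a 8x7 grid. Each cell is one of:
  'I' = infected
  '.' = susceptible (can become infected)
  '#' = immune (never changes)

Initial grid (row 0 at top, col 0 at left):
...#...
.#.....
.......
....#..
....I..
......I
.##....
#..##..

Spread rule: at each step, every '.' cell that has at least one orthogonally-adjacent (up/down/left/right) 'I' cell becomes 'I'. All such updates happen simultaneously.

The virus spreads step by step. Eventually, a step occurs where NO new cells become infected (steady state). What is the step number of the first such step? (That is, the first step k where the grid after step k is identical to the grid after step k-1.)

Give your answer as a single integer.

Answer: 9

Derivation:
Step 0 (initial): 2 infected
Step 1: +6 new -> 8 infected
Step 2: +8 new -> 16 infected
Step 3: +8 new -> 24 infected
Step 4: +8 new -> 32 infected
Step 5: +7 new -> 39 infected
Step 6: +4 new -> 43 infected
Step 7: +2 new -> 45 infected
Step 8: +1 new -> 46 infected
Step 9: +0 new -> 46 infected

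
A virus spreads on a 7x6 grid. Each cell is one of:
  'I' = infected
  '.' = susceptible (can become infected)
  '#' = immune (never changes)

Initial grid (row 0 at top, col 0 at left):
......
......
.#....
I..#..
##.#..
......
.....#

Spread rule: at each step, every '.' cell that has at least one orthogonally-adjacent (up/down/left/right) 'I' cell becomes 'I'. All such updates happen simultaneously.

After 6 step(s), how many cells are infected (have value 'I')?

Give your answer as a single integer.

Step 0 (initial): 1 infected
Step 1: +2 new -> 3 infected
Step 2: +2 new -> 5 infected
Step 3: +4 new -> 9 infected
Step 4: +4 new -> 13 infected
Step 5: +6 new -> 19 infected
Step 6: +8 new -> 27 infected

Answer: 27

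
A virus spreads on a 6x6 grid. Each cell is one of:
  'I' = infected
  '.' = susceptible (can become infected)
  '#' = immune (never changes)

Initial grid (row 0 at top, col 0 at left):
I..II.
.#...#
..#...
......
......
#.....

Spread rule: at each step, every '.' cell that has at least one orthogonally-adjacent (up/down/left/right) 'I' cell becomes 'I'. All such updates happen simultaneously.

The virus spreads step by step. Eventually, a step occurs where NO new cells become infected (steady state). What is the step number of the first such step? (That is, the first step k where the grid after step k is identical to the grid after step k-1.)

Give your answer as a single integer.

Step 0 (initial): 3 infected
Step 1: +6 new -> 9 infected
Step 2: +4 new -> 13 infected
Step 3: +5 new -> 18 infected
Step 4: +6 new -> 24 infected
Step 5: +5 new -> 29 infected
Step 6: +3 new -> 32 infected
Step 7: +0 new -> 32 infected

Answer: 7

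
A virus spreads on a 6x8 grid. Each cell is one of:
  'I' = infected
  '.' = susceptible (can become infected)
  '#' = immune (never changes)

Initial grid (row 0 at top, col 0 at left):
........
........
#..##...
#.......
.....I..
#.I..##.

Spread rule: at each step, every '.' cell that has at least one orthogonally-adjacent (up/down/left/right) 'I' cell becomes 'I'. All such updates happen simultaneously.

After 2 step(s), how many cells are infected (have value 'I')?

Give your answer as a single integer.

Step 0 (initial): 2 infected
Step 1: +6 new -> 8 infected
Step 2: +8 new -> 16 infected

Answer: 16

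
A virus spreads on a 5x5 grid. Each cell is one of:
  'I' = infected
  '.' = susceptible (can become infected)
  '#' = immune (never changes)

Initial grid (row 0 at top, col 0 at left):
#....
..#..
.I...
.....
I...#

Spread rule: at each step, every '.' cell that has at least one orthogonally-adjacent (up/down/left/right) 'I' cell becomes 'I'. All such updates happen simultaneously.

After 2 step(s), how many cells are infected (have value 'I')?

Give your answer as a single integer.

Answer: 13

Derivation:
Step 0 (initial): 2 infected
Step 1: +6 new -> 8 infected
Step 2: +5 new -> 13 infected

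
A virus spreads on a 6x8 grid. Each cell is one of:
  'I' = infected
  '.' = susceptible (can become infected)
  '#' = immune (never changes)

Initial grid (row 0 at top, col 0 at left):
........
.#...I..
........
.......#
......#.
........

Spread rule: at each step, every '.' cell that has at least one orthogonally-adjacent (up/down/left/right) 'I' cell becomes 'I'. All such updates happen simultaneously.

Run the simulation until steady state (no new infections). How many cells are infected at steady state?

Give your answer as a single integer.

Answer: 45

Derivation:
Step 0 (initial): 1 infected
Step 1: +4 new -> 5 infected
Step 2: +7 new -> 12 infected
Step 3: +8 new -> 20 infected
Step 4: +5 new -> 25 infected
Step 5: +6 new -> 31 infected
Step 6: +6 new -> 37 infected
Step 7: +5 new -> 42 infected
Step 8: +2 new -> 44 infected
Step 9: +1 new -> 45 infected
Step 10: +0 new -> 45 infected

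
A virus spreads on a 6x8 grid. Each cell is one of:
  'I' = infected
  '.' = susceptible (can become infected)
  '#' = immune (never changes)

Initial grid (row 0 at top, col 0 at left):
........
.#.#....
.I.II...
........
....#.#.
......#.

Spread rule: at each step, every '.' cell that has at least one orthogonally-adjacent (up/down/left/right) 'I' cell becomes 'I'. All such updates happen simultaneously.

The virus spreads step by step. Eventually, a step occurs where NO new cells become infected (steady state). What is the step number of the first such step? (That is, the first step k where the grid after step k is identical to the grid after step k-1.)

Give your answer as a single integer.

Answer: 7

Derivation:
Step 0 (initial): 3 infected
Step 1: +7 new -> 10 infected
Step 2: +10 new -> 20 infected
Step 3: +12 new -> 32 infected
Step 4: +8 new -> 40 infected
Step 5: +2 new -> 42 infected
Step 6: +1 new -> 43 infected
Step 7: +0 new -> 43 infected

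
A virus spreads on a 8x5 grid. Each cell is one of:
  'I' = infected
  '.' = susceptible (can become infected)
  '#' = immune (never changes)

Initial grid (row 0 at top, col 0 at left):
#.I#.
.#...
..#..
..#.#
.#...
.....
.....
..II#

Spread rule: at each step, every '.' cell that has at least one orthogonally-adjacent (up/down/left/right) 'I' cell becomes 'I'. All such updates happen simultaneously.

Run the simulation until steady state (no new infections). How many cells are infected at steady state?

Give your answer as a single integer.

Answer: 32

Derivation:
Step 0 (initial): 3 infected
Step 1: +5 new -> 8 infected
Step 2: +6 new -> 14 infected
Step 3: +7 new -> 21 infected
Step 4: +5 new -> 26 infected
Step 5: +1 new -> 27 infected
Step 6: +1 new -> 28 infected
Step 7: +2 new -> 30 infected
Step 8: +2 new -> 32 infected
Step 9: +0 new -> 32 infected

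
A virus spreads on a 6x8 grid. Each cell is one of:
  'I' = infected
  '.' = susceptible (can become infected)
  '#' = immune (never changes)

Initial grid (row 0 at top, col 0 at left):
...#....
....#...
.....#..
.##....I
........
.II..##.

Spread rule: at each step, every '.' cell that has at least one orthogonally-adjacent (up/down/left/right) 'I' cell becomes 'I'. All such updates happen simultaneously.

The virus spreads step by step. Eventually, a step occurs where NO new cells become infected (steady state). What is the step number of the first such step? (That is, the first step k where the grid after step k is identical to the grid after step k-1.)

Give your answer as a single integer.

Step 0 (initial): 3 infected
Step 1: +7 new -> 10 infected
Step 2: +8 new -> 18 infected
Step 3: +7 new -> 25 infected
Step 4: +5 new -> 30 infected
Step 5: +5 new -> 35 infected
Step 6: +4 new -> 39 infected
Step 7: +2 new -> 41 infected
Step 8: +0 new -> 41 infected

Answer: 8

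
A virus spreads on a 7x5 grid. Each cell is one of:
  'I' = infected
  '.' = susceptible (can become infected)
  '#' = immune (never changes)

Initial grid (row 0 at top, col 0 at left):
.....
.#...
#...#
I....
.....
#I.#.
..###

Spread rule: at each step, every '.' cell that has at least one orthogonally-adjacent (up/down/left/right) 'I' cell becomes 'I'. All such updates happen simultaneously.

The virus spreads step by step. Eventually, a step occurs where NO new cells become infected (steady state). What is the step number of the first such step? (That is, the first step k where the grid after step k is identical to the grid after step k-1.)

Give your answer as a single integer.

Step 0 (initial): 2 infected
Step 1: +5 new -> 7 infected
Step 2: +4 new -> 11 infected
Step 3: +3 new -> 14 infected
Step 4: +4 new -> 18 infected
Step 5: +3 new -> 21 infected
Step 6: +3 new -> 24 infected
Step 7: +2 new -> 26 infected
Step 8: +1 new -> 27 infected
Step 9: +0 new -> 27 infected

Answer: 9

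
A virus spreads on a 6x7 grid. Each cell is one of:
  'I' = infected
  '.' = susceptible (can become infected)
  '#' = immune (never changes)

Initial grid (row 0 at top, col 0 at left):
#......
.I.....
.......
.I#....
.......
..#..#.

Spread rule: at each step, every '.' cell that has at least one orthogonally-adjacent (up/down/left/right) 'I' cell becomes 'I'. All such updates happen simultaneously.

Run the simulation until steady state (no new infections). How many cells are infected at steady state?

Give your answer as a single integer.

Step 0 (initial): 2 infected
Step 1: +6 new -> 8 infected
Step 2: +7 new -> 15 infected
Step 3: +5 new -> 20 infected
Step 4: +6 new -> 26 infected
Step 5: +6 new -> 32 infected
Step 6: +4 new -> 36 infected
Step 7: +2 new -> 38 infected
Step 8: +0 new -> 38 infected

Answer: 38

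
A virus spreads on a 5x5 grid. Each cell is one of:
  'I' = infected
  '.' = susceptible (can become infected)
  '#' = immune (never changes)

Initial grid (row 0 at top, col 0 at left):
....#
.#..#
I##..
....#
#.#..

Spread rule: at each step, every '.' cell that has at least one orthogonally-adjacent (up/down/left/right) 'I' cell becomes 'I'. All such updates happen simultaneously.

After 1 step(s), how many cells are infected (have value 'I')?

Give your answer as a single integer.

Answer: 3

Derivation:
Step 0 (initial): 1 infected
Step 1: +2 new -> 3 infected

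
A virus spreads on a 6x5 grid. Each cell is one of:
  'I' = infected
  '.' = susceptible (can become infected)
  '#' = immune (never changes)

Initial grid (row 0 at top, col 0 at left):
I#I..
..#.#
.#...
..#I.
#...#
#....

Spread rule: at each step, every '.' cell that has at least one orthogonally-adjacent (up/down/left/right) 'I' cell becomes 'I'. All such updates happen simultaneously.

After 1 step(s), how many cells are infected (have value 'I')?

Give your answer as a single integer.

Step 0 (initial): 3 infected
Step 1: +5 new -> 8 infected

Answer: 8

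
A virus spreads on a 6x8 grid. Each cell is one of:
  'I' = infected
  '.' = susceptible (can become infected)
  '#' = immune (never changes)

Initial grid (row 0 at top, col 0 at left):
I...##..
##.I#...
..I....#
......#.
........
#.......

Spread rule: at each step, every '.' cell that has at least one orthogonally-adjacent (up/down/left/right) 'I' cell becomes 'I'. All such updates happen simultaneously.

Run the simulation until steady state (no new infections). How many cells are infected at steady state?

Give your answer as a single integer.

Answer: 40

Derivation:
Step 0 (initial): 3 infected
Step 1: +6 new -> 9 infected
Step 2: +6 new -> 15 infected
Step 3: +6 new -> 21 infected
Step 4: +7 new -> 28 infected
Step 5: +3 new -> 31 infected
Step 6: +4 new -> 35 infected
Step 7: +3 new -> 38 infected
Step 8: +2 new -> 40 infected
Step 9: +0 new -> 40 infected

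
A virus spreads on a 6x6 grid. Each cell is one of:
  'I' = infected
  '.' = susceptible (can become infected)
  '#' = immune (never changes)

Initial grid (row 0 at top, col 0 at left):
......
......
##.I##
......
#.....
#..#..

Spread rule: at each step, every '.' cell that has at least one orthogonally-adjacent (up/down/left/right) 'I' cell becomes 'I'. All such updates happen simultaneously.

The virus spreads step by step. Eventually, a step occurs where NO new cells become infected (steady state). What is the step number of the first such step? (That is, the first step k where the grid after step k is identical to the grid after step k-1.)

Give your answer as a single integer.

Step 0 (initial): 1 infected
Step 1: +3 new -> 4 infected
Step 2: +6 new -> 10 infected
Step 3: +8 new -> 18 infected
Step 4: +8 new -> 26 infected
Step 5: +3 new -> 29 infected
Step 6: +0 new -> 29 infected

Answer: 6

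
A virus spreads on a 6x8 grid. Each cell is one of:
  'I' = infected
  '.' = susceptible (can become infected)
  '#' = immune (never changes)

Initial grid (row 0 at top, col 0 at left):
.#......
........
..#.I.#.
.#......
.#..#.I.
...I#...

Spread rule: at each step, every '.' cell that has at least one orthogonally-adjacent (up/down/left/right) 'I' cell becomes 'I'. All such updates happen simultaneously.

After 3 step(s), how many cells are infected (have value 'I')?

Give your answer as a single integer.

Answer: 30

Derivation:
Step 0 (initial): 3 infected
Step 1: +10 new -> 13 infected
Step 2: +10 new -> 23 infected
Step 3: +7 new -> 30 infected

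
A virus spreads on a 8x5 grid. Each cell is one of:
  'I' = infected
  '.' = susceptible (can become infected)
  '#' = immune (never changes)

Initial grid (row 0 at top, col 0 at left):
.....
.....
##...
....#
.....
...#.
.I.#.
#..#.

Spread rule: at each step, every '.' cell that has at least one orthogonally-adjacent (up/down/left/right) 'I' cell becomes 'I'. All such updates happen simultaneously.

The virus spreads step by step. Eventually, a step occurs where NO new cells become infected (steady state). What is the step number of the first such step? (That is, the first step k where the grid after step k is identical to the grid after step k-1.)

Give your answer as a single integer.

Step 0 (initial): 1 infected
Step 1: +4 new -> 5 infected
Step 2: +4 new -> 9 infected
Step 3: +3 new -> 12 infected
Step 4: +3 new -> 15 infected
Step 5: +3 new -> 18 infected
Step 6: +3 new -> 21 infected
Step 7: +5 new -> 26 infected
Step 8: +5 new -> 31 infected
Step 9: +2 new -> 33 infected
Step 10: +0 new -> 33 infected

Answer: 10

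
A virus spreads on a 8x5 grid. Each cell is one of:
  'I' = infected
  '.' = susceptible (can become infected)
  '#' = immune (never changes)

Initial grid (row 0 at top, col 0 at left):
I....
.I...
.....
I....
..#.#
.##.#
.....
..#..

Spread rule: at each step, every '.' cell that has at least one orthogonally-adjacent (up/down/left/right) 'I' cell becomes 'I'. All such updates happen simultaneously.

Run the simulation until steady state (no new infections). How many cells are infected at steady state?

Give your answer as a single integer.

Step 0 (initial): 3 infected
Step 1: +7 new -> 10 infected
Step 2: +6 new -> 16 infected
Step 3: +5 new -> 21 infected
Step 4: +6 new -> 27 infected
Step 5: +3 new -> 30 infected
Step 6: +1 new -> 31 infected
Step 7: +2 new -> 33 infected
Step 8: +1 new -> 34 infected
Step 9: +0 new -> 34 infected

Answer: 34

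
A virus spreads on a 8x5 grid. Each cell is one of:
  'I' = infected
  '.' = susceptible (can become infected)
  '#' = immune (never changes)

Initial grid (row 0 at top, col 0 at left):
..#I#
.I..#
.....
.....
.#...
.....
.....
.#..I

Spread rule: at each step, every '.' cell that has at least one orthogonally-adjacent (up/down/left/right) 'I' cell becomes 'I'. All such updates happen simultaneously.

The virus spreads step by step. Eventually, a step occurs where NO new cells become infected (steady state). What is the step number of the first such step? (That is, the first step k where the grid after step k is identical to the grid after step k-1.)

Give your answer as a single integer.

Step 0 (initial): 3 infected
Step 1: +7 new -> 10 infected
Step 2: +8 new -> 18 infected
Step 3: +7 new -> 25 infected
Step 4: +6 new -> 31 infected
Step 5: +3 new -> 34 infected
Step 6: +1 new -> 35 infected
Step 7: +0 new -> 35 infected

Answer: 7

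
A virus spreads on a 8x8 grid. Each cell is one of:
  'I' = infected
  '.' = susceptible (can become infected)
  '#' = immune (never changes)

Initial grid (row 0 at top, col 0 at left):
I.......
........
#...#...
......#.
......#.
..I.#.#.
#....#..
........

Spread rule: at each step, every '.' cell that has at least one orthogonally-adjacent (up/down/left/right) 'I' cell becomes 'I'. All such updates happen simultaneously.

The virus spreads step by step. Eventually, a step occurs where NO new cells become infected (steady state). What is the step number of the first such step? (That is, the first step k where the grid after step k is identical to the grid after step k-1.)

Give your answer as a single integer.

Step 0 (initial): 2 infected
Step 1: +6 new -> 8 infected
Step 2: +9 new -> 17 infected
Step 3: +11 new -> 28 infected
Step 4: +8 new -> 36 infected
Step 5: +5 new -> 41 infected
Step 6: +4 new -> 45 infected
Step 7: +5 new -> 50 infected
Step 8: +3 new -> 53 infected
Step 9: +2 new -> 55 infected
Step 10: +1 new -> 56 infected
Step 11: +0 new -> 56 infected

Answer: 11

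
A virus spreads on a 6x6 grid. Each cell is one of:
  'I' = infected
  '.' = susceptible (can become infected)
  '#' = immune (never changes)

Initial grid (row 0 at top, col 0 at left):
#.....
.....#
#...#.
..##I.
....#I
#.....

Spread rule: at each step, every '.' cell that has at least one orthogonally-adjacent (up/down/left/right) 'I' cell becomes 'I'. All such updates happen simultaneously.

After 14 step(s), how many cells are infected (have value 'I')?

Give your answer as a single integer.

Step 0 (initial): 2 infected
Step 1: +2 new -> 4 infected
Step 2: +2 new -> 6 infected
Step 3: +1 new -> 7 infected
Step 4: +2 new -> 9 infected
Step 5: +2 new -> 11 infected
Step 6: +1 new -> 12 infected
Step 7: +2 new -> 14 infected
Step 8: +2 new -> 16 infected
Step 9: +2 new -> 18 infected
Step 10: +4 new -> 22 infected
Step 11: +2 new -> 24 infected
Step 12: +2 new -> 26 infected
Step 13: +1 new -> 27 infected
Step 14: +1 new -> 28 infected

Answer: 28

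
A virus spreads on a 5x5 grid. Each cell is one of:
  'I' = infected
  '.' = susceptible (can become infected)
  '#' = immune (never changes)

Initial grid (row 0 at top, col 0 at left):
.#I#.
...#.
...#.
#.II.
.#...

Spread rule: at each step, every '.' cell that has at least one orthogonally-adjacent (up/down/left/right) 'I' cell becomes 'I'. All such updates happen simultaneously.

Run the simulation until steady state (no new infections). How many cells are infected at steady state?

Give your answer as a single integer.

Answer: 18

Derivation:
Step 0 (initial): 3 infected
Step 1: +6 new -> 9 infected
Step 2: +4 new -> 13 infected
Step 3: +3 new -> 16 infected
Step 4: +2 new -> 18 infected
Step 5: +0 new -> 18 infected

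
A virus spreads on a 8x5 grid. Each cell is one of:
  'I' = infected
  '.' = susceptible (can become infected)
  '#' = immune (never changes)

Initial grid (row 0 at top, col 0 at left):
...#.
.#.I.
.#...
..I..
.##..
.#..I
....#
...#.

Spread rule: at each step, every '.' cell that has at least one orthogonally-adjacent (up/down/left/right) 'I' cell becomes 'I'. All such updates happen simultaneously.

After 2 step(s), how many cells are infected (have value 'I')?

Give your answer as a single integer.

Step 0 (initial): 3 infected
Step 1: +8 new -> 11 infected
Step 2: +8 new -> 19 infected

Answer: 19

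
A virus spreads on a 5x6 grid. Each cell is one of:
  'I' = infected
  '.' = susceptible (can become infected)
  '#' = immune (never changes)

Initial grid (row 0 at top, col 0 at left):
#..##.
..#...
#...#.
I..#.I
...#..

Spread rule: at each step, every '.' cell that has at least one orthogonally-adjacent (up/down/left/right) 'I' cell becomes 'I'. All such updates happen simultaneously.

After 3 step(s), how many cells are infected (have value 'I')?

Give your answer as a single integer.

Answer: 17

Derivation:
Step 0 (initial): 2 infected
Step 1: +5 new -> 7 infected
Step 2: +5 new -> 12 infected
Step 3: +5 new -> 17 infected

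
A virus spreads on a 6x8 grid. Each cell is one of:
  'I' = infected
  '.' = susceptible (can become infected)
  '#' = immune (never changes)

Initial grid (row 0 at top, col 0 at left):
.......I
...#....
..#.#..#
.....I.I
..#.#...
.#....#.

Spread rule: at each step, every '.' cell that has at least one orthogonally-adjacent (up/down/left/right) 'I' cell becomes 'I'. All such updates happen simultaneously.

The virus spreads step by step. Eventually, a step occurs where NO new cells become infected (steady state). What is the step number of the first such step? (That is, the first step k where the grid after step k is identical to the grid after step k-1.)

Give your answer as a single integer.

Answer: 8

Derivation:
Step 0 (initial): 3 infected
Step 1: +7 new -> 10 infected
Step 2: +8 new -> 18 infected
Step 3: +6 new -> 24 infected
Step 4: +3 new -> 27 infected
Step 5: +5 new -> 32 infected
Step 6: +5 new -> 37 infected
Step 7: +3 new -> 40 infected
Step 8: +0 new -> 40 infected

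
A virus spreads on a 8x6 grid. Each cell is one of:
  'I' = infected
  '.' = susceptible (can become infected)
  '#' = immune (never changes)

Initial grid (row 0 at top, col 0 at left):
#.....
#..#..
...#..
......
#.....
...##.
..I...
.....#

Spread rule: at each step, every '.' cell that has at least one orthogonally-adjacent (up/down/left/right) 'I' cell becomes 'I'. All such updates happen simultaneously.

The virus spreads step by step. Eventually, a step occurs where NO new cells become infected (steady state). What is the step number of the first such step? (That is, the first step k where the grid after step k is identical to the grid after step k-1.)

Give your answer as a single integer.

Answer: 10

Derivation:
Step 0 (initial): 1 infected
Step 1: +4 new -> 5 infected
Step 2: +6 new -> 11 infected
Step 3: +7 new -> 18 infected
Step 4: +5 new -> 23 infected
Step 5: +5 new -> 28 infected
Step 6: +5 new -> 33 infected
Step 7: +4 new -> 37 infected
Step 8: +2 new -> 39 infected
Step 9: +1 new -> 40 infected
Step 10: +0 new -> 40 infected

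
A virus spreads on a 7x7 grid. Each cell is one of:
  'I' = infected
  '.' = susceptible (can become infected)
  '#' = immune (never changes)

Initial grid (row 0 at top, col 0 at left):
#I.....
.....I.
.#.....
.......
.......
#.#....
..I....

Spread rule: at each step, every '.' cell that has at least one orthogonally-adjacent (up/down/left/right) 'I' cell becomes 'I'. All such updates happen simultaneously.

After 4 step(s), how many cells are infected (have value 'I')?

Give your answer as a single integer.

Step 0 (initial): 3 infected
Step 1: +8 new -> 11 infected
Step 2: +13 new -> 24 infected
Step 3: +10 new -> 34 infected
Step 4: +10 new -> 44 infected

Answer: 44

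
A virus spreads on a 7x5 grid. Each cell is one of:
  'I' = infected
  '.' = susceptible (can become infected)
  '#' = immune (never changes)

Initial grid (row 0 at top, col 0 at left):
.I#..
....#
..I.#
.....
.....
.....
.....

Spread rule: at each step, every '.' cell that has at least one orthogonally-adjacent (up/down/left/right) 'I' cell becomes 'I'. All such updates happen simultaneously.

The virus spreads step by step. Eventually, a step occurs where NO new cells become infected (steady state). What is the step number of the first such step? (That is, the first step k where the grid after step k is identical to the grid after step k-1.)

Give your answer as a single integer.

Answer: 7

Derivation:
Step 0 (initial): 2 infected
Step 1: +6 new -> 8 infected
Step 2: +6 new -> 14 infected
Step 3: +6 new -> 20 infected
Step 4: +6 new -> 26 infected
Step 5: +4 new -> 30 infected
Step 6: +2 new -> 32 infected
Step 7: +0 new -> 32 infected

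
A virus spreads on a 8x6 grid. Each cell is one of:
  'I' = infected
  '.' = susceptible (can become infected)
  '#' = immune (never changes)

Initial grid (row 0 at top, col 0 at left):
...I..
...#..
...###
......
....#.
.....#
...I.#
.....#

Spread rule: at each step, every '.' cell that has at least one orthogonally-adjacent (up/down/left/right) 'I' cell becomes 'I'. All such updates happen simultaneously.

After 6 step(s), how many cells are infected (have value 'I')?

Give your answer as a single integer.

Answer: 40

Derivation:
Step 0 (initial): 2 infected
Step 1: +6 new -> 8 infected
Step 2: +10 new -> 18 infected
Step 3: +9 new -> 27 infected
Step 4: +7 new -> 34 infected
Step 5: +4 new -> 38 infected
Step 6: +2 new -> 40 infected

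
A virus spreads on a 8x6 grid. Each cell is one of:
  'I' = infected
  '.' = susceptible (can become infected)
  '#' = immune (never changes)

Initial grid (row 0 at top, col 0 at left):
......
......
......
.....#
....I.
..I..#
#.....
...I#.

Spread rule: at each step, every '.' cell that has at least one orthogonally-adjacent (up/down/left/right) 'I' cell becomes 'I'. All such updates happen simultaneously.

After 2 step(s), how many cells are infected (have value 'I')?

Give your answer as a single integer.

Step 0 (initial): 3 infected
Step 1: +10 new -> 13 infected
Step 2: +8 new -> 21 infected

Answer: 21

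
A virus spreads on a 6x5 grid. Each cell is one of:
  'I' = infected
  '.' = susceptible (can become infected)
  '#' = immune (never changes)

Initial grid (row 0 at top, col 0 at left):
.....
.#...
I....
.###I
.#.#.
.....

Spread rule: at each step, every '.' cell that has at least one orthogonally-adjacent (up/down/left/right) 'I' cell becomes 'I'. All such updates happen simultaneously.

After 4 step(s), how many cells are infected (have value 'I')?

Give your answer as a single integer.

Answer: 23

Derivation:
Step 0 (initial): 2 infected
Step 1: +5 new -> 7 infected
Step 2: +6 new -> 13 infected
Step 3: +6 new -> 19 infected
Step 4: +4 new -> 23 infected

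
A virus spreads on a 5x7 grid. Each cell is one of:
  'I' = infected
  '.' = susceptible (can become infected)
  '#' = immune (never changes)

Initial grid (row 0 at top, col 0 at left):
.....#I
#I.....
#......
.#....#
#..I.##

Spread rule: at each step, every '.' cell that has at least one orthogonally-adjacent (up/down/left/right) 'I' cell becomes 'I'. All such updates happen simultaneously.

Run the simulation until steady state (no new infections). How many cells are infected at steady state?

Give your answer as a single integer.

Answer: 26

Derivation:
Step 0 (initial): 3 infected
Step 1: +7 new -> 10 infected
Step 2: +10 new -> 20 infected
Step 3: +5 new -> 25 infected
Step 4: +1 new -> 26 infected
Step 5: +0 new -> 26 infected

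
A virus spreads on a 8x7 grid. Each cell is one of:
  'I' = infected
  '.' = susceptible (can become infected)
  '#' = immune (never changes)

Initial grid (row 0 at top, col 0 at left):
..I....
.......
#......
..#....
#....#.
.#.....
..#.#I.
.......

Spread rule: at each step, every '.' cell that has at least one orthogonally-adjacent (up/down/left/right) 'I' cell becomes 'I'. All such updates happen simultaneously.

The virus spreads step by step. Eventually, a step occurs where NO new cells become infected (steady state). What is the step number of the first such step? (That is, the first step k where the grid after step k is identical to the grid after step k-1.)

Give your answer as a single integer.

Step 0 (initial): 2 infected
Step 1: +6 new -> 8 infected
Step 2: +9 new -> 17 infected
Step 3: +9 new -> 26 infected
Step 4: +11 new -> 37 infected
Step 5: +8 new -> 45 infected
Step 6: +2 new -> 47 infected
Step 7: +1 new -> 48 infected
Step 8: +1 new -> 49 infected
Step 9: +0 new -> 49 infected

Answer: 9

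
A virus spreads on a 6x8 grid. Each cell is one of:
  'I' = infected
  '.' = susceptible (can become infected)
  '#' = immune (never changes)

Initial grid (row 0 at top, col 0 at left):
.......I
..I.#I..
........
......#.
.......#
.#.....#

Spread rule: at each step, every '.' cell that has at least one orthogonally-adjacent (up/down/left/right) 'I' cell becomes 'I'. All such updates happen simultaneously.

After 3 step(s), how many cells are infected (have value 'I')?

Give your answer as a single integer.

Step 0 (initial): 3 infected
Step 1: +9 new -> 12 infected
Step 2: +11 new -> 23 infected
Step 3: +8 new -> 31 infected

Answer: 31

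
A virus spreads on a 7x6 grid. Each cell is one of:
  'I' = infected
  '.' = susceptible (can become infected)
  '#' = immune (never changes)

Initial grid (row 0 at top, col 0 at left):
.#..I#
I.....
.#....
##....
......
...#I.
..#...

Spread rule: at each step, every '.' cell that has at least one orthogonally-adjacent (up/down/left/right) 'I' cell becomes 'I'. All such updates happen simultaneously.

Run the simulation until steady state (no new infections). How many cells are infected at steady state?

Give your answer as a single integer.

Answer: 35

Derivation:
Step 0 (initial): 3 infected
Step 1: +8 new -> 11 infected
Step 2: +10 new -> 21 infected
Step 3: +6 new -> 27 infected
Step 4: +3 new -> 30 infected
Step 5: +2 new -> 32 infected
Step 6: +2 new -> 34 infected
Step 7: +1 new -> 35 infected
Step 8: +0 new -> 35 infected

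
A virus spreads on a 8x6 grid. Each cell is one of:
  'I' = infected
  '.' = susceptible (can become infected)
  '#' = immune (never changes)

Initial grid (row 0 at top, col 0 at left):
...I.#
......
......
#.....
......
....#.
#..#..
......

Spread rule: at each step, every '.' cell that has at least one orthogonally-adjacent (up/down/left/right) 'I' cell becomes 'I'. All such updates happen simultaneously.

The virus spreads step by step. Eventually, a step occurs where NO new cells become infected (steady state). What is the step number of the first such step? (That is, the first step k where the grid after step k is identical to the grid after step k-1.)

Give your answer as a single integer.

Answer: 11

Derivation:
Step 0 (initial): 1 infected
Step 1: +3 new -> 4 infected
Step 2: +4 new -> 8 infected
Step 3: +6 new -> 14 infected
Step 4: +6 new -> 20 infected
Step 5: +6 new -> 26 infected
Step 6: +3 new -> 29 infected
Step 7: +4 new -> 33 infected
Step 8: +4 new -> 37 infected
Step 9: +4 new -> 41 infected
Step 10: +2 new -> 43 infected
Step 11: +0 new -> 43 infected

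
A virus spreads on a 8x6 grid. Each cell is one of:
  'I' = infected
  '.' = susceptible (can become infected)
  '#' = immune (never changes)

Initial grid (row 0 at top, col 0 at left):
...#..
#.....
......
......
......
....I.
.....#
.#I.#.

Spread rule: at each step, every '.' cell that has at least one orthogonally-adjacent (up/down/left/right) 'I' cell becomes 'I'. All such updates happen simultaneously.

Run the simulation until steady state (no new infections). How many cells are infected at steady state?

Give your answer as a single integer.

Step 0 (initial): 2 infected
Step 1: +6 new -> 8 infected
Step 2: +6 new -> 14 infected
Step 3: +6 new -> 20 infected
Step 4: +7 new -> 27 infected
Step 5: +6 new -> 33 infected
Step 6: +4 new -> 37 infected
Step 7: +3 new -> 40 infected
Step 8: +1 new -> 41 infected
Step 9: +1 new -> 42 infected
Step 10: +0 new -> 42 infected

Answer: 42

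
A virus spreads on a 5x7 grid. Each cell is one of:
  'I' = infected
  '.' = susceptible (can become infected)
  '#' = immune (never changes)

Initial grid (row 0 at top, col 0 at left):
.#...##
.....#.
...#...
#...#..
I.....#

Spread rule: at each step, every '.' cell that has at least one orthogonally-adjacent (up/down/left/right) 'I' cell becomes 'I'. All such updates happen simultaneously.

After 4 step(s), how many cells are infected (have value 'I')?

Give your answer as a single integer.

Step 0 (initial): 1 infected
Step 1: +1 new -> 2 infected
Step 2: +2 new -> 4 infected
Step 3: +3 new -> 7 infected
Step 4: +5 new -> 12 infected

Answer: 12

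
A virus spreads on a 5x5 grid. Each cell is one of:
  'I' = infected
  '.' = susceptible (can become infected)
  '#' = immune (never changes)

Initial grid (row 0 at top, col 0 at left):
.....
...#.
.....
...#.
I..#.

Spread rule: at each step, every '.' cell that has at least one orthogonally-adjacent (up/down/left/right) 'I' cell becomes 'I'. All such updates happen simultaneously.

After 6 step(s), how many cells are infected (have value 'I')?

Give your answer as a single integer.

Answer: 17

Derivation:
Step 0 (initial): 1 infected
Step 1: +2 new -> 3 infected
Step 2: +3 new -> 6 infected
Step 3: +3 new -> 9 infected
Step 4: +3 new -> 12 infected
Step 5: +3 new -> 15 infected
Step 6: +2 new -> 17 infected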